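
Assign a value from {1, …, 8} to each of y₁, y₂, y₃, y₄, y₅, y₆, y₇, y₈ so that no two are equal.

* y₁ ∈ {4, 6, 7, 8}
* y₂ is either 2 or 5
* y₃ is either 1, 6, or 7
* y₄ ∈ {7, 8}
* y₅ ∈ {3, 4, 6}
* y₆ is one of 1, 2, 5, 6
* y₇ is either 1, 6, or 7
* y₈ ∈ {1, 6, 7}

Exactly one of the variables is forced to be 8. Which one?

y₄

Among the 8 variables, 3 fits only y₅ (and all 8 values in {1, 2, 3, 4, 5, 6, 7, 8} must be used), so y₅ = 3.
Among the 7 still-open variables, 4 fits only y₁ (and all 7 values in {1, 2, 4, 5, 6, 7, 8} must be used), so y₁ = 4.
The 6 still-open variables together cover exactly {1, 2, 5, 6, 7, 8} — 6 values for 6 variables — and 8 appears only in y₄'s list, so y₄ = 8.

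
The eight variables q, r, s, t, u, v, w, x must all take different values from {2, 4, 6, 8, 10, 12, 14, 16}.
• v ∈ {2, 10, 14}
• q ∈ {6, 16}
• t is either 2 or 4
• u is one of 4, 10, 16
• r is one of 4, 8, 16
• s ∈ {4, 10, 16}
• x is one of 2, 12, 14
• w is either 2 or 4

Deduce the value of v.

14

The 8 variables draw from only 8 values {2, 4, 6, 8, 10, 12, 14, 16}, so each is used; only q can be 6, hence q = 6.
The 7 still-open variables draw from only 7 values {2, 4, 8, 10, 12, 14, 16}, so each is used; only r can be 8, hence r = 8.
The 6 still-open variables draw from only 6 values {2, 4, 10, 12, 14, 16}, so each is used; only x can be 12, hence x = 12.
The 5 still-open variables draw from only 5 values {2, 4, 10, 14, 16}, so each is used; only v can be 14, hence v = 14.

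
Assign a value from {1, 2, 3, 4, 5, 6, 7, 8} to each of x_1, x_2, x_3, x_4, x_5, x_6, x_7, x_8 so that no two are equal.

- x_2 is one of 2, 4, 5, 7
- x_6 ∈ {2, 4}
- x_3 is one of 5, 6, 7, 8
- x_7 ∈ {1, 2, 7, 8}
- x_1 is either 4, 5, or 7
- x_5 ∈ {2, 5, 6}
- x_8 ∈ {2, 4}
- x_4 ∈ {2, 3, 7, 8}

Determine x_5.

The 8 variables draw from only 8 values {1, 2, 3, 4, 5, 6, 7, 8}, so each is used; only x_7 can be 1, hence x_7 = 1.
The 7 still-open variables together cover exactly {2, 3, 4, 5, 6, 7, 8} — 7 values for 7 variables — and 3 appears only in x_4's list, so x_4 = 3.
Among the 6 still-open variables, 8 fits only x_3 (and all 6 values in {2, 4, 5, 6, 7, 8} must be used), so x_3 = 8.
Among the 5 still-open variables, 6 fits only x_5 (and all 5 values in {2, 4, 5, 6, 7} must be used), so x_5 = 6.

6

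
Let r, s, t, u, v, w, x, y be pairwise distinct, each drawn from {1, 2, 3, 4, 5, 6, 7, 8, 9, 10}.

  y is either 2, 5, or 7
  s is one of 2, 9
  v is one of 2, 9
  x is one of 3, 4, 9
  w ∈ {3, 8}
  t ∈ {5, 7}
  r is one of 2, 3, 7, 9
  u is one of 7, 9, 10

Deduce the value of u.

The 8 variables together cover exactly {2, 3, 4, 5, 7, 8, 9, 10} — 8 values for 8 variables — and 4 appears only in x's list, so x = 4.
The 7 still-open variables together cover exactly {2, 3, 5, 7, 8, 9, 10} — 7 values for 7 variables — and 8 appears only in w's list, so w = 8.
The 6 still-open variables together cover exactly {2, 3, 5, 7, 9, 10} — 6 values for 6 variables — and 3 appears only in r's list, so r = 3.
The 5 still-open variables draw from only 5 values {2, 5, 7, 9, 10}, so each is used; only u can be 10, hence u = 10.

10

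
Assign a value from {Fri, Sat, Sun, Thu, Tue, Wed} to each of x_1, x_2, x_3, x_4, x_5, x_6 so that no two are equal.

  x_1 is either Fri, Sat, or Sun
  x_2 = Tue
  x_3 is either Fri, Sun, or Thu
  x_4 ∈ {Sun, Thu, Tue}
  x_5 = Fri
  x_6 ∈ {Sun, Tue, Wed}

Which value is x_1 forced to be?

Sat

x_2's domain is down to {Tue}, so x_2 = Tue. Remove Tue from x_4, x_6.
That leaves x_5 = Fri. Remove Fri from x_1, x_3.
The 4 still-open variables together cover exactly {Sat, Sun, Thu, Wed} — 4 values for 4 variables — and Sat appears only in x_1's list, so x_1 = Sat.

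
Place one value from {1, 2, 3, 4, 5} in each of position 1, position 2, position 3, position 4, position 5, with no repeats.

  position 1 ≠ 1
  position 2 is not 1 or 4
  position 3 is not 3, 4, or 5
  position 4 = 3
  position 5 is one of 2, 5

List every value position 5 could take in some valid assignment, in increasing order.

position 4 must be 3 (only option left). Strike 3 from position 1, position 2.
The 4 still-open variables draw from only 4 values {1, 2, 4, 5}, so each is used; only position 3 can be 1, hence position 3 = 1.
The 3 still-open variables draw from only 3 values {2, 4, 5}, so each is used; only position 1 can be 4, hence position 1 = 4.
No further eliminations apply; position 5 can still be any of 2, 5.

2, 5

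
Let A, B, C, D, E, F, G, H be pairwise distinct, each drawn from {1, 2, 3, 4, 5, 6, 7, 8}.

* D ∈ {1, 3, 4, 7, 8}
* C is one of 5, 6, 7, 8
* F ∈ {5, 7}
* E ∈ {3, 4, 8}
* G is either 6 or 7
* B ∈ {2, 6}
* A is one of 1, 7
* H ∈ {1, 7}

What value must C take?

8

Among the 8 variables, 2 fits only B (and all 8 values in {1, 2, 3, 4, 5, 6, 7, 8} must be used), so B = 2.
A and H between them cover only {1, 7} — a naked pair. Remove those values from C, D, F, G.
F's domain is down to {5}, so F = 5. So C can't be 5.
G's domain is down to {6}, so G = 6. Strike 6 from C.
So C = 8.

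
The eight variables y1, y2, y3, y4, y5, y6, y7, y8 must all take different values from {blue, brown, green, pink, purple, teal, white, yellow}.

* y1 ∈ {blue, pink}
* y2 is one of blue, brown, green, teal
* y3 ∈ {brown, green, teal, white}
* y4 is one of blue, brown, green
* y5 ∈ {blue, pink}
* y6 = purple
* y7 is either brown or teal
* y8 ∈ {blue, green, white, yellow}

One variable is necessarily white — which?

y3

y6 must be purple (only option left).
The 7 still-open variables draw from only 7 values {blue, brown, green, pink, teal, white, yellow}, so each is used; only y8 can be yellow, hence y8 = yellow.
The 6 still-open variables together cover exactly {blue, brown, green, pink, teal, white} — 6 values for 6 variables — and white appears only in y3's list, so y3 = white.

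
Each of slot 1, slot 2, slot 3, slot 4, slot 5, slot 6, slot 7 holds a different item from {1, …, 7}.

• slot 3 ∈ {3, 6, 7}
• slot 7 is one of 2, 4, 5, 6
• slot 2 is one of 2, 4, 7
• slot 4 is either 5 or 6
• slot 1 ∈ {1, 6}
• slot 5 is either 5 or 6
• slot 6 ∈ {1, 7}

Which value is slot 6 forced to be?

7

Among the 7 variables, 3 fits only slot 3 (and all 7 values in {1, 2, 3, 4, 5, 6, 7} must be used), so slot 3 = 3.
slot 4 and slot 5 share exactly the 2 values {5, 6}; by pigeonhole those values go to them, so strike 5, 6 from slot 1, slot 7.
That leaves slot 1 = 1. Eliminate 1 elsewhere: slot 6.
So slot 6 = 7.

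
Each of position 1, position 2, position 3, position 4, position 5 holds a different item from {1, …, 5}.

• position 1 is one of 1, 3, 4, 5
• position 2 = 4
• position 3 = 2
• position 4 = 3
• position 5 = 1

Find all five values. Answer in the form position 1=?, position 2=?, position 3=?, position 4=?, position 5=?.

position 2's domain is down to {4}, so position 2 = 4. So position 1 can't be 4.
position 3's domain is down to {2}, so position 3 = 2.
That leaves position 4 = 3. Remove 3 from position 1.
position 5 must be 1 (only option left). Eliminate 1 elsewhere: position 1.
position 1 has just one choice, so position 1 = 5.

position 1=5, position 2=4, position 3=2, position 4=3, position 5=1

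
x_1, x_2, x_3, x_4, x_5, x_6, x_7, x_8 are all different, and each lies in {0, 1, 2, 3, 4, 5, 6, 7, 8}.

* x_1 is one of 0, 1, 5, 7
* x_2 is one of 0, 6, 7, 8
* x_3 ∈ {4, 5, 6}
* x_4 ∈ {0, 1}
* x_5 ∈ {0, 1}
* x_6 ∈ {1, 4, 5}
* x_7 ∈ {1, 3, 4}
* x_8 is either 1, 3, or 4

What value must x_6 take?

5

The 8 variables together cover exactly {0, 1, 3, 4, 5, 6, 7, 8} — 8 values for 8 variables — and 8 appears only in x_2's list, so x_2 = 8.
Among the 7 still-open variables, 6 fits only x_3 (and all 7 values in {0, 1, 3, 4, 5, 6, 7} must be used), so x_3 = 6.
The 6 still-open variables draw from only 6 values {0, 1, 3, 4, 5, 7}, so each is used; only x_1 can be 7, hence x_1 = 7.
The 5 still-open variables together cover exactly {0, 1, 3, 4, 5} — 5 values for 5 variables — and 5 appears only in x_6's list, so x_6 = 5.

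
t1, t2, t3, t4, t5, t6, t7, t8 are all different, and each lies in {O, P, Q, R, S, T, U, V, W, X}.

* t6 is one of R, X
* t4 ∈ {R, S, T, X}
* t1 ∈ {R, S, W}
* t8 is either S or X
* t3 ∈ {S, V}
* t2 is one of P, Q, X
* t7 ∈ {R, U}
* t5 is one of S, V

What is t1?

The 2 variables t3 and t5 are confined to {S, V}, which locks those values in; drop them from t1, t4, t8.
That leaves t8 = X. Eliminate X elsewhere: t2, t4, t6.
That leaves t6 = R. Strike R from t1, t4, t7.
So t1 = W.

W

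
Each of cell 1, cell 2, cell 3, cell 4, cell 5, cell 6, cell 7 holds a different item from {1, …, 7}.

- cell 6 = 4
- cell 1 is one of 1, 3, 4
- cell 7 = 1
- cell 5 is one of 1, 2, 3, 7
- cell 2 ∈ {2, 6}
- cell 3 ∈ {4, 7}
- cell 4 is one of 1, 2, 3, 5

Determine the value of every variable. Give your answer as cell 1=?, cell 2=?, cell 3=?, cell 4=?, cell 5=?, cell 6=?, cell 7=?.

cell 6 has just one choice, so cell 6 = 4. So cell 1, cell 3 can't be 4.
cell 7 has just one choice, so cell 7 = 1. Eliminate 1 elsewhere: cell 1, cell 4, cell 5.
That leaves cell 1 = 3. Remove 3 from cell 4, cell 5.
That leaves cell 3 = 7. Remove 7 from cell 5.
That leaves cell 5 = 2. Eliminate 2 elsewhere: cell 2, cell 4.
That leaves cell 2 = 6.
cell 4 must be 5 (only option left).

cell 1=3, cell 2=6, cell 3=7, cell 4=5, cell 5=2, cell 6=4, cell 7=1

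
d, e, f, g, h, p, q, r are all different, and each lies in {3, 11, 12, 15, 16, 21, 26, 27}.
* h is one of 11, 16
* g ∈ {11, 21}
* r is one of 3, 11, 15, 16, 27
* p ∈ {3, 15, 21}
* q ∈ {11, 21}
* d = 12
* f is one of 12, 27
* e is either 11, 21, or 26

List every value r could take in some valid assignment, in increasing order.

d must be 12 (only option left). Remove 12 from f.
f has just one choice, so f = 27. Strike 27 from r.
Among the 6 still-open variables, 26 fits only e (and all 6 values in {3, 11, 15, 16, 21, 26} must be used), so e = 26.
g and q between them cover only {11, 21} — a naked pair. Remove those values from h, p, r.
h's domain is down to {16}, so h = 16. So r can't be 16.
No further eliminations apply; r can still be any of 3, 15.

3, 15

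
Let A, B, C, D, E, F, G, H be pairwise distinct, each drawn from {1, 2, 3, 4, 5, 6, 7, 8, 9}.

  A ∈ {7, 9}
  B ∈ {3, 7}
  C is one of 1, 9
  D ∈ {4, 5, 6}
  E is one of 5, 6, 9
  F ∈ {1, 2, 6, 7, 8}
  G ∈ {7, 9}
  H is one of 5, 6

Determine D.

4

The 2 variables A and G are confined to {7, 9}, which locks those values in; drop them from B, C, E, F.
B's domain is down to {3}, so B = 3.
C must be 1 (only option left). Strike 1 from F.
The 2 variables E and H are confined to {5, 6}, which locks those values in; drop them from D, F.
So D = 4.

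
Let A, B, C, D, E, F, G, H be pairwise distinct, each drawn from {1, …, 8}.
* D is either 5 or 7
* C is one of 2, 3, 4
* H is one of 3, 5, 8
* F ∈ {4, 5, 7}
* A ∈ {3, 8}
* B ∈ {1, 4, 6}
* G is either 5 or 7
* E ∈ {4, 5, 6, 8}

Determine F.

4

The 8 variables draw from only 8 values {1, 2, 3, 4, 5, 6, 7, 8}, so each is used; only B can be 1, hence B = 1.
The 7 still-open variables draw from only 7 values {2, 3, 4, 5, 6, 7, 8}, so each is used; only C can be 2, hence C = 2.
The 6 still-open variables draw from only 6 values {3, 4, 5, 6, 7, 8}, so each is used; only E can be 6, hence E = 6.
The 5 still-open variables draw from only 5 values {3, 4, 5, 7, 8}, so each is used; only F can be 4, hence F = 4.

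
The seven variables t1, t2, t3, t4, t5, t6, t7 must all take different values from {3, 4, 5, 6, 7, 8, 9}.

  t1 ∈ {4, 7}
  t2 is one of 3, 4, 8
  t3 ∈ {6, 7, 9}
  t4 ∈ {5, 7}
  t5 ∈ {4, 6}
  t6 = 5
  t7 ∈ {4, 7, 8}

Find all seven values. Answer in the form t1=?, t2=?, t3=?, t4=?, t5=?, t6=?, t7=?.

t1=4, t2=3, t3=9, t4=7, t5=6, t6=5, t7=8

t6 must be 5 (only option left). Remove 5 from t4.
That leaves t4 = 7. Eliminate 7 elsewhere: t1, t3, t7.
t1's domain is down to {4}, so t1 = 4. Strike 4 from t2, t5, t7.
That leaves t5 = 6. Eliminate 6 elsewhere: t3.
t7's domain is down to {8}, so t7 = 8. Strike 8 from t2.
That leaves t2 = 3.
t3 must be 9 (only option left).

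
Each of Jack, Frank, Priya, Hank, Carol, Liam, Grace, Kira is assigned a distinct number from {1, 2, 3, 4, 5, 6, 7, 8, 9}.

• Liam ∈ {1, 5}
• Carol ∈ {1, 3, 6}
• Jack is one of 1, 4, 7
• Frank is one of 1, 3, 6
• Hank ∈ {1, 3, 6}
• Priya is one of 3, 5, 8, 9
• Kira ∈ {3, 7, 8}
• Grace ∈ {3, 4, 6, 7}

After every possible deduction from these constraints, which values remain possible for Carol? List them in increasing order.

1, 3, 6

Among the 8 variables, 9 fits only Priya (and all 8 values in {1, 3, 4, 5, 6, 7, 8, 9} must be used), so Priya = 9.
The 7 still-open variables together cover exactly {1, 3, 4, 5, 6, 7, 8} — 7 values for 7 variables — and 5 appears only in Liam's list, so Liam = 5.
The 6 still-open variables together cover exactly {1, 3, 4, 6, 7, 8} — 6 values for 6 variables — and 8 appears only in Kira's list, so Kira = 8.
Frank, Hank, Carol share exactly the 3 values {1, 3, 6}; by pigeonhole those values go to them, so strike 1, 3, 6 from Jack, Grace.
No further eliminations apply; Carol can still be any of 1, 3, 6.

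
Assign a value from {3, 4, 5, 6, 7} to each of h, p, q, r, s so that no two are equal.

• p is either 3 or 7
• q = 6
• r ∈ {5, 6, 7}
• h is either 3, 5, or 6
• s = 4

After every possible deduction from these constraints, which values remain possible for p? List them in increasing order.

3, 7

q must be 6 (only option left). Remove 6 from h, r.
s must be 4 (only option left).
No further eliminations apply; p can still be any of 3, 7.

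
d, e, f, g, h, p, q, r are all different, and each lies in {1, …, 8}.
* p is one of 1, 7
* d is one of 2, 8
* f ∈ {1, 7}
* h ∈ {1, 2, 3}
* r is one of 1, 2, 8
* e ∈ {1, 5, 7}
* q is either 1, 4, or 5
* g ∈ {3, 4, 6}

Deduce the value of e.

The 8 variables draw from only 8 values {1, 2, 3, 4, 5, 6, 7, 8}, so each is used; only g can be 6, hence g = 6.
The 7 still-open variables together cover exactly {1, 2, 3, 4, 5, 7, 8} — 7 values for 7 variables — and 3 appears only in h's list, so h = 3.
The 6 still-open variables draw from only 6 values {1, 2, 4, 5, 7, 8}, so each is used; only q can be 4, hence q = 4.
The 5 still-open variables draw from only 5 values {1, 2, 5, 7, 8}, so each is used; only e can be 5, hence e = 5.

5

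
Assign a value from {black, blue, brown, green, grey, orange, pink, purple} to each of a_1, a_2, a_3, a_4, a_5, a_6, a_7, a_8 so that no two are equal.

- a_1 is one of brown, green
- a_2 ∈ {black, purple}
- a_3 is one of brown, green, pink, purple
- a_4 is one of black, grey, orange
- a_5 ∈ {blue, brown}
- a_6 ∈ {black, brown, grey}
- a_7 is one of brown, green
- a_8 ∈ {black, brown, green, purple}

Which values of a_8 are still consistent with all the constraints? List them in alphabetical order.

black, purple

The 8 variables together cover exactly {black, blue, brown, green, grey, orange, pink, purple} — 8 values for 8 variables — and blue appears only in a_5's list, so a_5 = blue.
The 7 still-open variables draw from only 7 values {black, brown, green, grey, orange, pink, purple}, so each is used; only a_4 can be orange, hence a_4 = orange.
Among the 6 still-open variables, grey fits only a_6 (and all 6 values in {black, brown, green, grey, pink, purple} must be used), so a_6 = grey.
The 5 still-open variables together cover exactly {black, brown, green, pink, purple} — 5 values for 5 variables — and pink appears only in a_3's list, so a_3 = pink.
The 2 variables a_1 and a_7 are confined to {brown, green}, which locks those values in; drop them from a_8.
No further eliminations apply; a_8 can still be any of black, purple.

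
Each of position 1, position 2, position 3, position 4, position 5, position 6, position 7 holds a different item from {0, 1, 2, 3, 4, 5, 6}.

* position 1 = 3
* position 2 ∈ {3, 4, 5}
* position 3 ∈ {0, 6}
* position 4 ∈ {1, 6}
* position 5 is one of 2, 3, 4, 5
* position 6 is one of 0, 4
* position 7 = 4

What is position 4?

position 1's domain is down to {3}, so position 1 = 3. Strike 3 from position 2, position 5.
position 7 must be 4 (only option left). Remove 4 from position 2, position 5, position 6.
That leaves position 2 = 5. Strike 5 from position 5.
position 5's domain is down to {2}, so position 5 = 2.
position 6 has just one choice, so position 6 = 0. Strike 0 from position 3.
position 3 has just one choice, so position 3 = 6. Strike 6 from position 4.
So position 4 = 1.

1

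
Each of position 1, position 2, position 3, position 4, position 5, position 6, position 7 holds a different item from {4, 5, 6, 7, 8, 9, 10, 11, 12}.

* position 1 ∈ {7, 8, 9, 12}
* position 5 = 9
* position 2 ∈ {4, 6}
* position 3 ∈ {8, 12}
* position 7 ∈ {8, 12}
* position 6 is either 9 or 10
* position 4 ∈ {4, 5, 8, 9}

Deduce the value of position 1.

position 5 has just one choice, so position 5 = 9. Remove 9 from position 1, position 4, position 6.
position 6 has just one choice, so position 6 = 10.
position 3 and position 7 share exactly the 2 values {8, 12}; by pigeonhole those values go to them, so strike 8, 12 from position 1, position 4.
So position 1 = 7.

7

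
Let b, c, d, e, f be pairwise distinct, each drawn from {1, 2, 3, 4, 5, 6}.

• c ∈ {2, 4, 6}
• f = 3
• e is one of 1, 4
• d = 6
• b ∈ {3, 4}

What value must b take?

4

d must be 6 (only option left). Remove 6 from c.
That leaves f = 3. Strike 3 from b.
So b = 4.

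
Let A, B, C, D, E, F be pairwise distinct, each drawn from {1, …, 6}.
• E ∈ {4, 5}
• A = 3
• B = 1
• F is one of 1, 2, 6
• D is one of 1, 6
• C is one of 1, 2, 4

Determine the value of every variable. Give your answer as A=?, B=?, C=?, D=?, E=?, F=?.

A has just one choice, so A = 3.
B must be 1 (only option left). Strike 1 from C, D, F.
D must be 6 (only option left). Eliminate 6 elsewhere: F.
F has just one choice, so F = 2. So C can't be 2.
C's domain is down to {4}, so C = 4. Remove 4 from E.
E's domain is down to {5}, so E = 5.

A=3, B=1, C=4, D=6, E=5, F=2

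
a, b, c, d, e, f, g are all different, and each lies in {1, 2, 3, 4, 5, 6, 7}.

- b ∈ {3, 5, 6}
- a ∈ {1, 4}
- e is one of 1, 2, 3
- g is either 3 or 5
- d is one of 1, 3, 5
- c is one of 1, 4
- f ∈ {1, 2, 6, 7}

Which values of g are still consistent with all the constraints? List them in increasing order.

The 7 variables together cover exactly {1, 2, 3, 4, 5, 6, 7} — 7 values for 7 variables — and 7 appears only in f's list, so f = 7.
Among the 6 still-open variables, 2 fits only e (and all 6 values in {1, 2, 3, 4, 5, 6} must be used), so e = 2.
The 5 still-open variables together cover exactly {1, 3, 4, 5, 6} — 5 values for 5 variables — and 6 appears only in b's list, so b = 6.
a and c share exactly the 2 values {1, 4}; by pigeonhole those values go to them, so strike 1, 4 from d.
No further eliminations apply; g can still be any of 3, 5.

3, 5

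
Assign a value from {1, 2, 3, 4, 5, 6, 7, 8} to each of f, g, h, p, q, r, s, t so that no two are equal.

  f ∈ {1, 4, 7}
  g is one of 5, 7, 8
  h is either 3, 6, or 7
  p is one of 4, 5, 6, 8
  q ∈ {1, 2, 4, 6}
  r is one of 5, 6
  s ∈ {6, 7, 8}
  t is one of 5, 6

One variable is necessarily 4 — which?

p

The 8 variables together cover exactly {1, 2, 3, 4, 5, 6, 7, 8} — 8 values for 8 variables — and 2 appears only in q's list, so q = 2.
Among the 7 still-open variables, 1 fits only f (and all 7 values in {1, 3, 4, 5, 6, 7, 8} must be used), so f = 1.
The 6 still-open variables draw from only 6 values {3, 4, 5, 6, 7, 8}, so each is used; only h can be 3, hence h = 3.
The 5 still-open variables draw from only 5 values {4, 5, 6, 7, 8}, so each is used; only p can be 4, hence p = 4.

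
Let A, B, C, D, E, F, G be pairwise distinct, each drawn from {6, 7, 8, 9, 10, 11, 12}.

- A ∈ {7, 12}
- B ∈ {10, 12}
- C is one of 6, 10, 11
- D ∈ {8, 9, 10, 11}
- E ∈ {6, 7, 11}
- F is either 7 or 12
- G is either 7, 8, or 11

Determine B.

Among the 7 variables, 9 fits only D (and all 7 values in {6, 7, 8, 9, 10, 11, 12} must be used), so D = 9.
The 6 still-open variables together cover exactly {6, 7, 8, 10, 11, 12} — 6 values for 6 variables — and 8 appears only in G's list, so G = 8.
The 2 variables A and F are confined to {7, 12}, which locks those values in; drop them from B, E.
So B = 10.

10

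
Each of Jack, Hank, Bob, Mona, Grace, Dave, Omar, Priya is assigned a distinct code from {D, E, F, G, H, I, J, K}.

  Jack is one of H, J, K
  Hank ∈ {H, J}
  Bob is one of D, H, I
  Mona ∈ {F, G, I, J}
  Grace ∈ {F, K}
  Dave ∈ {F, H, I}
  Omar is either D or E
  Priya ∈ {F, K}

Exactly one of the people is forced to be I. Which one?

The 8 variables draw from only 8 values {D, E, F, G, H, I, J, K}, so each is used; only Omar can be E, hence Omar = E.
The 7 still-open variables together cover exactly {D, F, G, H, I, J, K} — 7 values for 7 variables — and D appears only in Bob's list, so Bob = D.
Among the 6 still-open variables, G fits only Mona (and all 6 values in {F, G, H, I, J, K} must be used), so Mona = G.
Among the 5 still-open variables, I fits only Dave (and all 5 values in {F, H, I, J, K} must be used), so Dave = I.

Dave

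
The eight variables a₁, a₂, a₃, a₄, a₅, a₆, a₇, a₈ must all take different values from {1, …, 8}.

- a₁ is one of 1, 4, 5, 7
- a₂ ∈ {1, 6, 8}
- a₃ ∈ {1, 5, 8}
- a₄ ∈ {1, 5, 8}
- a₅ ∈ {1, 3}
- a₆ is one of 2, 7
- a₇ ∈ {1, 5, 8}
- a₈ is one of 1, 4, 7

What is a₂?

6

The 8 variables draw from only 8 values {1, 2, 3, 4, 5, 6, 7, 8}, so each is used; only a₆ can be 2, hence a₆ = 2.
The 7 still-open variables together cover exactly {1, 3, 4, 5, 6, 7, 8} — 7 values for 7 variables — and 3 appears only in a₅'s list, so a₅ = 3.
The 6 still-open variables draw from only 6 values {1, 4, 5, 6, 7, 8}, so each is used; only a₂ can be 6, hence a₂ = 6.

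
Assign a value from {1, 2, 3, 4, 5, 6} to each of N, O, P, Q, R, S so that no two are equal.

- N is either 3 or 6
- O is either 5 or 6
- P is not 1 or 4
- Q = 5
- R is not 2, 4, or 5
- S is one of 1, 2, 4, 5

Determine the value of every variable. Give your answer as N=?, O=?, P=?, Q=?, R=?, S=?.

N=3, O=6, P=2, Q=5, R=1, S=4

Q's domain is down to {5}, so Q = 5. Eliminate 5 elsewhere: O, P, S.
O must be 6 (only option left). So N, P, R can't be 6.
N must be 3 (only option left). Remove 3 from P, R.
P must be 2 (only option left). So S can't be 2.
That leaves R = 1. Eliminate 1 elsewhere: S.
That leaves S = 4.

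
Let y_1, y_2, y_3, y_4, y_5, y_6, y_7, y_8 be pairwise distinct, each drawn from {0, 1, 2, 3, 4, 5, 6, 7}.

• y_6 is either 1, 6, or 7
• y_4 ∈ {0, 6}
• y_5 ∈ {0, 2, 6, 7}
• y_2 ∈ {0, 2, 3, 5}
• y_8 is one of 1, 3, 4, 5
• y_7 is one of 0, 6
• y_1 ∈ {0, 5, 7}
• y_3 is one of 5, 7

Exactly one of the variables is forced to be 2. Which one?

y_5

Among the 8 variables, 4 fits only y_8 (and all 8 values in {0, 1, 2, 3, 4, 5, 6, 7} must be used), so y_8 = 4.
The 7 still-open variables together cover exactly {0, 1, 2, 3, 5, 6, 7} — 7 values for 7 variables — and 1 appears only in y_6's list, so y_6 = 1.
The 6 still-open variables together cover exactly {0, 2, 3, 5, 6, 7} — 6 values for 6 variables — and 3 appears only in y_2's list, so y_2 = 3.
Among the 5 still-open variables, 2 fits only y_5 (and all 5 values in {0, 2, 5, 6, 7} must be used), so y_5 = 2.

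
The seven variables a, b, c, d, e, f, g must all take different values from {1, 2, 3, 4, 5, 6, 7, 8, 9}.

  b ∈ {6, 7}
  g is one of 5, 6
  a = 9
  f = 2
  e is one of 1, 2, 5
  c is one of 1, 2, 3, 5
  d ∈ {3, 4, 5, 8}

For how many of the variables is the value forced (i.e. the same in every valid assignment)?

2

a has just one choice, so a = 9.
f's domain is down to {2}, so f = 2. Remove 2 from c, e.
Determined: a=9, f=2. The other variables each still have more than one consistent value. That makes 2.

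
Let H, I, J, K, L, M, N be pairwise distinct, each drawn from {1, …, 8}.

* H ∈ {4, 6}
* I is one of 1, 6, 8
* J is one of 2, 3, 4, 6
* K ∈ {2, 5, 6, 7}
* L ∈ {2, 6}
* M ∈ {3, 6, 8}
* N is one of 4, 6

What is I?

The 2 variables H and N are confined to {4, 6}, which locks those values in; drop them from I, J, K, L, M.
L's domain is down to {2}, so L = 2. Strike 2 from J, K.
J must be 3 (only option left). Eliminate 3 elsewhere: M.
M must be 8 (only option left). So I can't be 8.
So I = 1.

1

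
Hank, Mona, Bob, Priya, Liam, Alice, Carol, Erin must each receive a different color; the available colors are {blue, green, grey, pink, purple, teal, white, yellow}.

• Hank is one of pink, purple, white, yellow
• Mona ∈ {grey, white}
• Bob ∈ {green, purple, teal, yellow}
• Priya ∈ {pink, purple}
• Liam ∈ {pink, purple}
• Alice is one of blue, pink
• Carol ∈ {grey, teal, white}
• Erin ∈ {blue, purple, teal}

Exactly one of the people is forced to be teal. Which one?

Erin

The 8 variables together cover exactly {blue, green, grey, pink, purple, teal, white, yellow} — 8 values for 8 variables — and green appears only in Bob's list, so Bob = green.
The 7 still-open variables together cover exactly {blue, grey, pink, purple, teal, white, yellow} — 7 values for 7 variables — and yellow appears only in Hank's list, so Hank = yellow.
Priya and Liam between them cover only {pink, purple} — a naked pair. Remove those values from Alice, Erin.
Alice must be blue (only option left). So Erin can't be blue.
So teal goes to Erin.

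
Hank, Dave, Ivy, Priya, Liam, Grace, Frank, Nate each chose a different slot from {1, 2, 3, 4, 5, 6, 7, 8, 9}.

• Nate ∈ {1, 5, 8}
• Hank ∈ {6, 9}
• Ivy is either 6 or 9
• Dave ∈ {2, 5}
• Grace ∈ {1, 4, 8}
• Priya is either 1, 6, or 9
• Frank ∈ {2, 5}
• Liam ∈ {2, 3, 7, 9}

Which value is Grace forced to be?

4

The 2 variables Hank and Ivy are confined to {6, 9}, which locks those values in; drop them from Priya, Liam.
Priya has just one choice, so Priya = 1. Remove 1 from Grace, Nate.
The 2 variables Dave and Frank are confined to {2, 5}, which locks those values in; drop them from Liam, Nate.
Nate's domain is down to {8}, so Nate = 8. Remove 8 from Grace.
So Grace = 4.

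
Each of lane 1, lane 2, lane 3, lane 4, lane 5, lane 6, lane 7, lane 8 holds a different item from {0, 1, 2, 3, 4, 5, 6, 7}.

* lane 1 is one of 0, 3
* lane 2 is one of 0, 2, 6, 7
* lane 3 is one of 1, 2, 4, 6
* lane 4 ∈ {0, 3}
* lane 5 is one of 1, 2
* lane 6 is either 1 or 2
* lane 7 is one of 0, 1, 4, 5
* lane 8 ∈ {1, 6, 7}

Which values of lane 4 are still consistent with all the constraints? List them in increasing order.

0, 3

Among the 8 variables, 5 fits only lane 7 (and all 8 values in {0, 1, 2, 3, 4, 5, 6, 7} must be used), so lane 7 = 5.
Among the 7 still-open variables, 4 fits only lane 3 (and all 7 values in {0, 1, 2, 3, 4, 6, 7} must be used), so lane 3 = 4.
lane 1 and lane 4 between them cover only {0, 3} — a naked pair. Remove those values from lane 2.
lane 5 and lane 6 between them cover only {1, 2} — a naked pair. Remove those values from lane 2, lane 8.
No further eliminations apply; lane 4 can still be any of 0, 3.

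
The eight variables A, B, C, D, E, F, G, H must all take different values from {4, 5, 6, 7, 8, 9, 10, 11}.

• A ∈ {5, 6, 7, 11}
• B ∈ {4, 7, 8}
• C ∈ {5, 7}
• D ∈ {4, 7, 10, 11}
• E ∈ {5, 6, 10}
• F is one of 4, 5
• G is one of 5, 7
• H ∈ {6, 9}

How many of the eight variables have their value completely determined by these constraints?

3

The 8 variables draw from only 8 values {4, 5, 6, 7, 8, 9, 10, 11}, so each is used; only B can be 8, hence B = 8.
Among the 7 still-open variables, 9 fits only H (and all 7 values in {4, 5, 6, 7, 9, 10, 11} must be used), so H = 9.
The 2 variables C and G are confined to {5, 7}, which locks those values in; drop them from A, D, E, F.
F's domain is down to {4}, so F = 4. So D can't be 4.
Determined: B=8, F=4, H=9. The other variables each still have more than one consistent value. That makes 3.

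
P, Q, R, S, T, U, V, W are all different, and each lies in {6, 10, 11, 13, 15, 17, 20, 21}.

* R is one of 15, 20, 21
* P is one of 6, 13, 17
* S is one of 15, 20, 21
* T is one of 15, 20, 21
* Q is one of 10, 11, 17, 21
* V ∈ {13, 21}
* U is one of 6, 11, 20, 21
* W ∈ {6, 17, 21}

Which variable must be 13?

V

The 8 variables draw from only 8 values {6, 10, 11, 13, 15, 17, 20, 21}, so each is used; only Q can be 10, hence Q = 10.
The 7 still-open variables together cover exactly {6, 11, 13, 15, 17, 20, 21} — 7 values for 7 variables — and 11 appears only in U's list, so U = 11.
R, S, T between them cover only {15, 20, 21} — a naked triple. Remove those values from V, W.
So 13 goes to V.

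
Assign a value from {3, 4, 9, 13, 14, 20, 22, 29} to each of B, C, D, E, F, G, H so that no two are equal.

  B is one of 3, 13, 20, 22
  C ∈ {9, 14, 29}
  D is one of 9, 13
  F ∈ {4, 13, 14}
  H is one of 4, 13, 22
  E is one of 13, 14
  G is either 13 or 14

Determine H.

The 2 variables E and G are confined to {13, 14}, which locks those values in; drop them from B, C, D, F, H.
D must be 9 (only option left). Remove 9 from C.
F must be 4 (only option left). Remove 4 from H.
So H = 22.

22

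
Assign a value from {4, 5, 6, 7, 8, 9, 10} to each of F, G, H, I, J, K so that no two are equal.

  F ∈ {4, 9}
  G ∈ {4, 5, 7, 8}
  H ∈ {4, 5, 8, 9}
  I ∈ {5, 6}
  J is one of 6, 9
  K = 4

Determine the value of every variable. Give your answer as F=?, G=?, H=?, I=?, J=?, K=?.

K must be 4 (only option left). Strike 4 from F, G, H.
That leaves F = 9. Strike 9 from H, J.
That leaves J = 6. Eliminate 6 elsewhere: I.
That leaves I = 5. Strike 5 from G, H.
H must be 8 (only option left). Remove 8 from G.
G must be 7 (only option left).

F=9, G=7, H=8, I=5, J=6, K=4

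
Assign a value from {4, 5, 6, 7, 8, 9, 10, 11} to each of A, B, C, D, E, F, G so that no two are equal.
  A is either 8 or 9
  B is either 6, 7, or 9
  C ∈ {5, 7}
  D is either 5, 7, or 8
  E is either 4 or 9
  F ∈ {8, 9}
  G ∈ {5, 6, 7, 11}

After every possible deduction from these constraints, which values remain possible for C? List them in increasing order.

5, 7

The 7 variables together cover exactly {4, 5, 6, 7, 8, 9, 11} — 7 values for 7 variables — and 4 appears only in E's list, so E = 4.
The 6 still-open variables together cover exactly {5, 6, 7, 8, 9, 11} — 6 values for 6 variables — and 11 appears only in G's list, so G = 11.
The 5 still-open variables together cover exactly {5, 6, 7, 8, 9} — 5 values for 5 variables — and 6 appears only in B's list, so B = 6.
The 2 variables A and F are confined to {8, 9}, which locks those values in; drop them from D.
No further eliminations apply; C can still be any of 5, 7.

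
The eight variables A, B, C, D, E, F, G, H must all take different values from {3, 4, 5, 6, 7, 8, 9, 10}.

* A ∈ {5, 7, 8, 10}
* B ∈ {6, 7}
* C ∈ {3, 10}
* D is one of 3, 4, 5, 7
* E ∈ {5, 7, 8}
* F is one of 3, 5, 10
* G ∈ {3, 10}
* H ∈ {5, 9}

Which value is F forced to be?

Among the 8 variables, 4 fits only D (and all 8 values in {3, 4, 5, 6, 7, 8, 9, 10} must be used), so D = 4.
Among the 7 still-open variables, 6 fits only B (and all 7 values in {3, 5, 6, 7, 8, 9, 10} must be used), so B = 6.
The 6 still-open variables together cover exactly {3, 5, 7, 8, 9, 10} — 6 values for 6 variables — and 9 appears only in H's list, so H = 9.
The 2 variables C and G are confined to {3, 10}, which locks those values in; drop them from A, F.
So F = 5.

5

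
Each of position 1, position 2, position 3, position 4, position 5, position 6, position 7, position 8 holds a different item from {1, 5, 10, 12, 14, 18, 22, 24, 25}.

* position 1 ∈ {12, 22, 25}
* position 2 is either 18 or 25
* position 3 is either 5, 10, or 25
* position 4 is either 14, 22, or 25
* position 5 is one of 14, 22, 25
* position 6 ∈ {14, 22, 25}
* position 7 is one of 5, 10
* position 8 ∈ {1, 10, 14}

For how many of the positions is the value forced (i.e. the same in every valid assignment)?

The 8 variables draw from only 8 values {1, 5, 10, 12, 14, 18, 22, 25}, so each is used; only position 8 can be 1, hence position 8 = 1.
Among the 7 still-open variables, 12 fits only position 1 (and all 7 values in {5, 10, 12, 14, 18, 22, 25} must be used), so position 1 = 12.
The 6 still-open variables together cover exactly {5, 10, 14, 18, 22, 25} — 6 values for 6 variables — and 18 appears only in position 2's list, so position 2 = 18.
The 3 variables position 4, position 5, position 6 are confined to {14, 22, 25}, which locks those values in; drop them from position 3.
Determined: position 1=12, position 2=18, position 8=1. The other positions each still have more than one consistent value. That makes 3.

3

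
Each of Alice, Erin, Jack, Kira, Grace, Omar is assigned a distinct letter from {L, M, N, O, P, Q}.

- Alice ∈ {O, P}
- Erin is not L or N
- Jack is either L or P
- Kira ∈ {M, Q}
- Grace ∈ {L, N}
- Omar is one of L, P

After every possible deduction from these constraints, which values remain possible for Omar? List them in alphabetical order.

Among the 6 variables, N fits only Grace (and all 6 values in {L, M, N, O, P, Q} must be used), so Grace = N.
Jack and Omar between them cover only {L, P} — a naked pair. Remove those values from Alice, Erin.
Alice has just one choice, so Alice = O. Strike O from Erin.
No further eliminations apply; Omar can still be any of L, P.

L, P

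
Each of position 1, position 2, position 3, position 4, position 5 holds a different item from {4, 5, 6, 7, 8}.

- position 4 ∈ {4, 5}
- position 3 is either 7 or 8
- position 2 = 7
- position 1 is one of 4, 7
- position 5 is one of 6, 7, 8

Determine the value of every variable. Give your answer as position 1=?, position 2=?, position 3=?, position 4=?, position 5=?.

position 2 must be 7 (only option left). Strike 7 from position 1, position 3, position 5.
That leaves position 3 = 8. Eliminate 8 elsewhere: position 5.
position 5 has just one choice, so position 5 = 6.
position 1's domain is down to {4}, so position 1 = 4. Strike 4 from position 4.
position 4 has just one choice, so position 4 = 5.

position 1=4, position 2=7, position 3=8, position 4=5, position 5=6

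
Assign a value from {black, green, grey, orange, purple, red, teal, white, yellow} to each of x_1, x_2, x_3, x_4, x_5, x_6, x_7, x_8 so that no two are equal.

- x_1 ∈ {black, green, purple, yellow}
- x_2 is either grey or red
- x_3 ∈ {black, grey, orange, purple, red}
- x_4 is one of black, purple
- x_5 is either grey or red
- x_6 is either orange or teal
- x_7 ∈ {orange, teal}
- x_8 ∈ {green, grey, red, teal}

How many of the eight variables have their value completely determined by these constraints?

The 8 variables draw from only 8 values {black, green, grey, orange, purple, red, teal, yellow}, so each is used; only x_1 can be yellow, hence x_1 = yellow.
Among the 7 still-open variables, green fits only x_8 (and all 7 values in {black, green, grey, orange, purple, red, teal} must be used), so x_8 = green.
x_2 and x_5 between them cover only {grey, red} — a naked pair. Remove those values from x_3.
x_6 and x_7 between them cover only {orange, teal} — a naked pair. Remove those values from x_3.
Determined: x_1=yellow, x_8=green. The other variables each still have more than one consistent value. That makes 2.

2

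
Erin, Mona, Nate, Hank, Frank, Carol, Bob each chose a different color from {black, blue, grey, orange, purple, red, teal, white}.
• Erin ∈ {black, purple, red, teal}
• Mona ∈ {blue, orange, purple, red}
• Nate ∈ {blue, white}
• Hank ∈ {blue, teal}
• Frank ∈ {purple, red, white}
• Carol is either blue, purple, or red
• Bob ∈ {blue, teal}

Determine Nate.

white

The 7 variables draw from only 7 values {black, blue, orange, purple, red, teal, white}, so each is used; only Erin can be black, hence Erin = black.
Among the 6 still-open variables, orange fits only Mona (and all 6 values in {blue, orange, purple, red, teal, white} must be used), so Mona = orange.
The 2 variables Hank and Bob are confined to {blue, teal}, which locks those values in; drop them from Nate, Carol.
So Nate = white.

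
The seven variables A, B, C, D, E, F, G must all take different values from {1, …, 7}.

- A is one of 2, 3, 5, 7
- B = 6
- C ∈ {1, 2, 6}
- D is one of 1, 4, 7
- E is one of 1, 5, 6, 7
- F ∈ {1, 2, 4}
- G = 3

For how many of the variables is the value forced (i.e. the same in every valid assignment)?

2

B's domain is down to {6}, so B = 6. Strike 6 from C, E.
G has just one choice, so G = 3. Eliminate 3 elsewhere: A.
Determined: B=6, G=3. The other variables each still have more than one consistent value. That makes 2.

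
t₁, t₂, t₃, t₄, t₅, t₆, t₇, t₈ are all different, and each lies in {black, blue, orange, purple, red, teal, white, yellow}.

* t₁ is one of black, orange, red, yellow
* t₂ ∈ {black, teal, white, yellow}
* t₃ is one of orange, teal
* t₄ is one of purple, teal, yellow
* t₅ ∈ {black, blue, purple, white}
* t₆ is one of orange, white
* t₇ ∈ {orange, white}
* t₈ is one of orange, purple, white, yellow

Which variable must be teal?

Among the 8 variables, blue fits only t₅ (and all 8 values in {black, blue, orange, purple, red, teal, white, yellow} must be used), so t₅ = blue.
The 7 still-open variables draw from only 7 values {black, orange, purple, red, teal, white, yellow}, so each is used; only t₁ can be red, hence t₁ = red.
The 6 still-open variables together cover exactly {black, orange, purple, teal, white, yellow} — 6 values for 6 variables — and black appears only in t₂'s list, so t₂ = black.
t₆ and t₇ share exactly the 2 values {orange, white}; by pigeonhole those values go to them, so strike orange, white from t₃, t₈.
So teal goes to t₃.

t₃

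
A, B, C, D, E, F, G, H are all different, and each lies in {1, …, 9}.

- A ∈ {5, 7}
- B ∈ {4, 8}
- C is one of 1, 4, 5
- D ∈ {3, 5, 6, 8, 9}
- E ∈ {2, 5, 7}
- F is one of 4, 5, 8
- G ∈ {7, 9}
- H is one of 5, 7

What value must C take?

1

A and H between them cover only {5, 7} — a naked pair. Remove those values from C, D, E, F, G.
That leaves E = 2.
That leaves G = 9. Remove 9 from D.
B and F share exactly the 2 values {4, 8}; by pigeonhole those values go to them, so strike 4, 8 from C, D.
So C = 1.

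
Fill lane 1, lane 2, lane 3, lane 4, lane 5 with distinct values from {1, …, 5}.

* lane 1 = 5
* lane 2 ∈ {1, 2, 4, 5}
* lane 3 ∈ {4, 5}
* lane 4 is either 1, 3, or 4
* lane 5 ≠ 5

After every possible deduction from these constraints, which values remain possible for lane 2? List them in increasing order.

lane 1's domain is down to {5}, so lane 1 = 5. Remove 5 from lane 2, lane 3.
lane 3 must be 4 (only option left). Remove 4 from lane 2, lane 4, lane 5.
No further eliminations apply; lane 2 can still be any of 1, 2.

1, 2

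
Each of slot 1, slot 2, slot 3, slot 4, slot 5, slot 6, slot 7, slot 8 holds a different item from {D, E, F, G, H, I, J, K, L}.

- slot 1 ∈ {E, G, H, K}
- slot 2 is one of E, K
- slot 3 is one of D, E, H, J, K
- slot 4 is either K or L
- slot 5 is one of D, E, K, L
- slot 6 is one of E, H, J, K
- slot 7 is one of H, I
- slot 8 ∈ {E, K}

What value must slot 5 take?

The 8 variables together cover exactly {D, E, G, H, I, J, K, L} — 8 values for 8 variables — and G appears only in slot 1's list, so slot 1 = G.
The 7 still-open variables together cover exactly {D, E, H, I, J, K, L} — 7 values for 7 variables — and I appears only in slot 7's list, so slot 7 = I.
slot 2 and slot 8 between them cover only {E, K} — a naked pair. Remove those values from slot 3, slot 4, slot 5, slot 6.
That leaves slot 4 = L. Eliminate L elsewhere: slot 5.
So slot 5 = D.

D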